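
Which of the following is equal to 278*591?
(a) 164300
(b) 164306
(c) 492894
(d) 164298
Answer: d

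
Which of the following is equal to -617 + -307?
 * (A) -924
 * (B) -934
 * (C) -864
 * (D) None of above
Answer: A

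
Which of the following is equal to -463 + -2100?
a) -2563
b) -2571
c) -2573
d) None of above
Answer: a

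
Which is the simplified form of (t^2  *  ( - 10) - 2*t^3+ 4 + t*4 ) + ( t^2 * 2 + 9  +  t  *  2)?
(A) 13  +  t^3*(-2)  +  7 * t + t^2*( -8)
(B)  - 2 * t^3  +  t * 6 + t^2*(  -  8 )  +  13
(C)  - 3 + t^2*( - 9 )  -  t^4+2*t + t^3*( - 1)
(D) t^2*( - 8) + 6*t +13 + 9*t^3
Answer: B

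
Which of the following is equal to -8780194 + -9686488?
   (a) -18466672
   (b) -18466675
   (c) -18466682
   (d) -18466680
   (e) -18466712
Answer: c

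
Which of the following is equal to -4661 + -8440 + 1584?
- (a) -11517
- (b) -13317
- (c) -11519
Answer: a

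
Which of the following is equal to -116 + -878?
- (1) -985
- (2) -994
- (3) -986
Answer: 2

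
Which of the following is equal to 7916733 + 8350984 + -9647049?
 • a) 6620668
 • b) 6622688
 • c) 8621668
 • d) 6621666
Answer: a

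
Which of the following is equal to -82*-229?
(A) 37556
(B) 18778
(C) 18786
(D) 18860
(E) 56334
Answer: B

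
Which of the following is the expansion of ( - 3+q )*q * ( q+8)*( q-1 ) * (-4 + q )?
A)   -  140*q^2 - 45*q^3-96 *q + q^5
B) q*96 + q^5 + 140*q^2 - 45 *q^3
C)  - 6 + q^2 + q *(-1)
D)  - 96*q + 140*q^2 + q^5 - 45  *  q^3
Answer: D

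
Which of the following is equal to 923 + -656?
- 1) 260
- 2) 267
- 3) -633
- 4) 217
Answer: 2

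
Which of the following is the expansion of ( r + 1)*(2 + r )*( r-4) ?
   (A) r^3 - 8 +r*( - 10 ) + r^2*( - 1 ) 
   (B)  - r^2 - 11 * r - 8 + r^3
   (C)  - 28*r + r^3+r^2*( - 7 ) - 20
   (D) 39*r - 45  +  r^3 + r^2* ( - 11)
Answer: A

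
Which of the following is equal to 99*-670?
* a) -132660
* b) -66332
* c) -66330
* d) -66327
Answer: c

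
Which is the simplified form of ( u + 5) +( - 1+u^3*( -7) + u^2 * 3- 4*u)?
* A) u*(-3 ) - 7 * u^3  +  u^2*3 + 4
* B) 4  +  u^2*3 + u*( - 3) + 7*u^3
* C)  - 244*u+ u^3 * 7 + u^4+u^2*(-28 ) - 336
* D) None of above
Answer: A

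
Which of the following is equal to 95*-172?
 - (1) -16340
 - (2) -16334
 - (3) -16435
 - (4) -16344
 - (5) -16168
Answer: 1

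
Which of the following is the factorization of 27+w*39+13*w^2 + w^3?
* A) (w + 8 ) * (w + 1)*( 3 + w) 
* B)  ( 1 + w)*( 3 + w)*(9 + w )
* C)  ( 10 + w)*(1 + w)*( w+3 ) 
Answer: B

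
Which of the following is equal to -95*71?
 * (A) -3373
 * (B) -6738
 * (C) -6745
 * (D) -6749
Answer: C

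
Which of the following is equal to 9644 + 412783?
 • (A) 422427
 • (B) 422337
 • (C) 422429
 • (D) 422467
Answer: A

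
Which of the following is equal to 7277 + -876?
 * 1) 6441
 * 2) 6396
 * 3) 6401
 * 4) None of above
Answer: 3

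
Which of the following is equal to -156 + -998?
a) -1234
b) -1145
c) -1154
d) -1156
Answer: c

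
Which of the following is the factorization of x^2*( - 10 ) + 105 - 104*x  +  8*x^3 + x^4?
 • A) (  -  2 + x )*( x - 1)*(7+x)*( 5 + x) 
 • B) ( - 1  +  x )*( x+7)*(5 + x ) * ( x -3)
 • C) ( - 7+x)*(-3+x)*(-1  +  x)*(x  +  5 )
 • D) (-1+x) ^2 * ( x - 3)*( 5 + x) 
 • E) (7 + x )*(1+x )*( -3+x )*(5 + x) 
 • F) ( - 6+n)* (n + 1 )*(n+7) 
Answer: B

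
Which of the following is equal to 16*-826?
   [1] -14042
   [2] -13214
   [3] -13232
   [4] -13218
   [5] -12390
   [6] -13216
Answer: 6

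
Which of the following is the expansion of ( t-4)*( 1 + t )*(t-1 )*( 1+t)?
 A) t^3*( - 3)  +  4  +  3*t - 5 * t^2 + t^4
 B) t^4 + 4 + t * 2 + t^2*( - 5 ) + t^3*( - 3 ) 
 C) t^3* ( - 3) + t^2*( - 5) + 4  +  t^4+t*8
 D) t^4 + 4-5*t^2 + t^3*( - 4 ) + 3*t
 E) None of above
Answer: A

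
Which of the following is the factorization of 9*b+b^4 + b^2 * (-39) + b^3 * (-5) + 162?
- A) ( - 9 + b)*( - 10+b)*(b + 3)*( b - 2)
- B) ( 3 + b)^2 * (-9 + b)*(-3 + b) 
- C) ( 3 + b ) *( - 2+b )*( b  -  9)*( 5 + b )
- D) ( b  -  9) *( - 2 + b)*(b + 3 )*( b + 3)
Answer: D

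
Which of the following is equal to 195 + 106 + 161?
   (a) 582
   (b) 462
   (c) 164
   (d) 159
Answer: b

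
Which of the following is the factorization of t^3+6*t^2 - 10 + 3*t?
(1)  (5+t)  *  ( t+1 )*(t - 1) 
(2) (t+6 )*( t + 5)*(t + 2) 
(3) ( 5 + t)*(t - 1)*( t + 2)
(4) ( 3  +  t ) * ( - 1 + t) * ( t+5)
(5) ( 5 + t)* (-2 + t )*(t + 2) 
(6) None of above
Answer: 3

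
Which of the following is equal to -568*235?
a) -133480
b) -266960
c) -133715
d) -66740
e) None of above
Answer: a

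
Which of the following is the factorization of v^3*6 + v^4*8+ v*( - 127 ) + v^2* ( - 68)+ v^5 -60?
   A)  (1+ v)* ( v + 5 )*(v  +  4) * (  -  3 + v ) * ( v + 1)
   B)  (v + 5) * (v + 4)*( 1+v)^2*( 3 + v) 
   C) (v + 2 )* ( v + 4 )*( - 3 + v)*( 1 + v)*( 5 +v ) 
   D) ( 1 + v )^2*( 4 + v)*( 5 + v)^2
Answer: A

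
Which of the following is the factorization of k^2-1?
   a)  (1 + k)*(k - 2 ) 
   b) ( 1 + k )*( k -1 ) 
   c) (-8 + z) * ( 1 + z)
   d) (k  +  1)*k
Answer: b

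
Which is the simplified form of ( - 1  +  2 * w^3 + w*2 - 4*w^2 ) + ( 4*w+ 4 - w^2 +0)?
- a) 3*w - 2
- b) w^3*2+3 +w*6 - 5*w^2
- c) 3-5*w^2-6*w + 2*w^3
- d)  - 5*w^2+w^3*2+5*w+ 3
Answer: b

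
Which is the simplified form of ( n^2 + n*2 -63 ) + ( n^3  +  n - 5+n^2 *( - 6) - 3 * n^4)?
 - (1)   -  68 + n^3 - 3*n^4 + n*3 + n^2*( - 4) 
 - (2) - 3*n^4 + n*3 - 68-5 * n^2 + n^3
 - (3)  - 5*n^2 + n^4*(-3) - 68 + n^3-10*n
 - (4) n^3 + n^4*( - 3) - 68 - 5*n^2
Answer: 2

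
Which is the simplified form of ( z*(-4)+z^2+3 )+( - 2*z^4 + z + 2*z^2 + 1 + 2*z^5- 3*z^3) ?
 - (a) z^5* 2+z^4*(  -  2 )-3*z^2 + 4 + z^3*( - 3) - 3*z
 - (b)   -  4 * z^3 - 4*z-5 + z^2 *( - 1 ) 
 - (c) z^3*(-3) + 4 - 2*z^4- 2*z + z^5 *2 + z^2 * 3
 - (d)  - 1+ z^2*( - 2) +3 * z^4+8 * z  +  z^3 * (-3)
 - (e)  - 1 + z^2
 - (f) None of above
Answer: f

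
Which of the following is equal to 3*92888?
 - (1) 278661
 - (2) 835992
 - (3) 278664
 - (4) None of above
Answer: 3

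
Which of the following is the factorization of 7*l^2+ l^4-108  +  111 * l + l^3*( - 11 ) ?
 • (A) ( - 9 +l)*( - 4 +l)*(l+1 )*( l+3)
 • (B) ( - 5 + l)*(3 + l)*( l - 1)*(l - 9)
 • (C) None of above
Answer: C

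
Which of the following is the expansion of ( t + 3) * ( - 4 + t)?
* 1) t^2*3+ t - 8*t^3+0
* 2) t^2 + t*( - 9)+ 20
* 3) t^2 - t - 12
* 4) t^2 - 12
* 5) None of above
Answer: 3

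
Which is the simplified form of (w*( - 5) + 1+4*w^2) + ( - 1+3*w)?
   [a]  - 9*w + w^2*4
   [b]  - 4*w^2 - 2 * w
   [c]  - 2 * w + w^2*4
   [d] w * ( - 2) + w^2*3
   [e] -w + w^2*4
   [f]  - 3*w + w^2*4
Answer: c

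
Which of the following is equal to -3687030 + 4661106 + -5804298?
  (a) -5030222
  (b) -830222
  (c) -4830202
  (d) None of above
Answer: d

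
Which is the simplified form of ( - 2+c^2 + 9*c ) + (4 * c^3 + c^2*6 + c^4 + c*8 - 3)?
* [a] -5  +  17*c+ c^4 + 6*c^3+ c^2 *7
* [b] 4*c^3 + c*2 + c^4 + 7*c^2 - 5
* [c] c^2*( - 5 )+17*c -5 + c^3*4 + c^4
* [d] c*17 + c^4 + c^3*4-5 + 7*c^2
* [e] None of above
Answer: d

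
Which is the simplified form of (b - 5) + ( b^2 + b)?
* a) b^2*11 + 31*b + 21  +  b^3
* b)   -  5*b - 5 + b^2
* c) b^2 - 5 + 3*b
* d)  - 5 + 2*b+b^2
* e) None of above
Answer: d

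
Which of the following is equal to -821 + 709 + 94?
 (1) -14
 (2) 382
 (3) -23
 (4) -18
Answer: 4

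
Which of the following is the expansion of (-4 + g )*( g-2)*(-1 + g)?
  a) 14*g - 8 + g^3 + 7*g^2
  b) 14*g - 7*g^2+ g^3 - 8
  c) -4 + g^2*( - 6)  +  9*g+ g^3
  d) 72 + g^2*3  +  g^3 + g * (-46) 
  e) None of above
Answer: b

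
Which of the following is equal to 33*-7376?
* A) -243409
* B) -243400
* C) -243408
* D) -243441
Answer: C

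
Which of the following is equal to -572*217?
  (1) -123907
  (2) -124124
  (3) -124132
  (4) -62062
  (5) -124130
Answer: 2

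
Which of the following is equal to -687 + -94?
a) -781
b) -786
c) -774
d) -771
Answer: a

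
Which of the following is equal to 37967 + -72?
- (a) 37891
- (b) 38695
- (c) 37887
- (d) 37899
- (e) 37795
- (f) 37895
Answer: f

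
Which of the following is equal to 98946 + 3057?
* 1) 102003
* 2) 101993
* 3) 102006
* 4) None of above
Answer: 1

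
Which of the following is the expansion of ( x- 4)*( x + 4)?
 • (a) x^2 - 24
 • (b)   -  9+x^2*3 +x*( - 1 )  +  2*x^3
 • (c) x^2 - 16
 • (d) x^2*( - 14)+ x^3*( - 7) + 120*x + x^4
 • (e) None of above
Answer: c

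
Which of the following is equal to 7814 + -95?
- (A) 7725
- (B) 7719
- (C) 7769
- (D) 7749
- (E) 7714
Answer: B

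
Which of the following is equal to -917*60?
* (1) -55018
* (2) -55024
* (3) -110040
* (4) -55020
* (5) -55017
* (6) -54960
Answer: 4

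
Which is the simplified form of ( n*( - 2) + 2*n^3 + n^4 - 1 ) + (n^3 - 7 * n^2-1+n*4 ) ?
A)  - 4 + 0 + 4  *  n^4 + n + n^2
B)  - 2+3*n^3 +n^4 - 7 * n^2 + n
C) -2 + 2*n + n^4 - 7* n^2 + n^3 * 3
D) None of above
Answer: C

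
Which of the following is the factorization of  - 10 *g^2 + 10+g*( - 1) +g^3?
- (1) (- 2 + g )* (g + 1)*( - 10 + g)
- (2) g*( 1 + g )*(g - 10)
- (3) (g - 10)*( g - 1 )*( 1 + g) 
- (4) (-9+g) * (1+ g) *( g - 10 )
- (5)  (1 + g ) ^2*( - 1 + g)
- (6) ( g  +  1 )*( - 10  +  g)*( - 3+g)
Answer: 3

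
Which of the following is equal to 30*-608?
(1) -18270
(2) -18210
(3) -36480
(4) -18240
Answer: 4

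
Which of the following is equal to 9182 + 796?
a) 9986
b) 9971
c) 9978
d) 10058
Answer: c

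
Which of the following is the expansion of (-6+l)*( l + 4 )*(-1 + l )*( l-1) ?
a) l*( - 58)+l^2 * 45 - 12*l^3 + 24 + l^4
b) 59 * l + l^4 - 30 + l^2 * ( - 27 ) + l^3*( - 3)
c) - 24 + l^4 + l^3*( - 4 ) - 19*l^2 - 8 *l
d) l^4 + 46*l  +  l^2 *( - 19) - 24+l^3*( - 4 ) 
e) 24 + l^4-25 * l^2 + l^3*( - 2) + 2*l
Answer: d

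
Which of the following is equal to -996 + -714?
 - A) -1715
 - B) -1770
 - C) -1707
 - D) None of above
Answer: D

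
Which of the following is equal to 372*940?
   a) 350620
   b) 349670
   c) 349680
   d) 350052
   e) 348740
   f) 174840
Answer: c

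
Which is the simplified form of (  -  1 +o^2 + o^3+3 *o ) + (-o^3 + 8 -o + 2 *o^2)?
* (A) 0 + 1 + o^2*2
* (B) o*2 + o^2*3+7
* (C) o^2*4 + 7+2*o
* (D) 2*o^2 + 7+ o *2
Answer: B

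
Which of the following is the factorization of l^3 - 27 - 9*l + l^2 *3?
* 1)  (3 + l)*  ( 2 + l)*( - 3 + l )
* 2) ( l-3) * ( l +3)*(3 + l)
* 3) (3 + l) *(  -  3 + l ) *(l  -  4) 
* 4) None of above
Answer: 2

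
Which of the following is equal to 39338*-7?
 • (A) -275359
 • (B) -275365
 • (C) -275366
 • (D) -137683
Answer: C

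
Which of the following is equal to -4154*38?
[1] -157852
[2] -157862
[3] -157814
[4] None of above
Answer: 1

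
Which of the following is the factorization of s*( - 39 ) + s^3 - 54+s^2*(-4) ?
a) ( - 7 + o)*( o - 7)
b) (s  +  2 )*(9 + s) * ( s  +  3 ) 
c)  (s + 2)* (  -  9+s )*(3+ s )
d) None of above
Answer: c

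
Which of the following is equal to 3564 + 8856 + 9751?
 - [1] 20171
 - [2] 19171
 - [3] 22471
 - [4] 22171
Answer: 4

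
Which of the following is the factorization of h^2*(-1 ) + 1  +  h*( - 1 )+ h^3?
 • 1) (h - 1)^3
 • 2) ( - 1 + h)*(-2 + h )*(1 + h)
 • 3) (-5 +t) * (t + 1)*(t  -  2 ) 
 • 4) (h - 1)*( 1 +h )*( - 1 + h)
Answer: 4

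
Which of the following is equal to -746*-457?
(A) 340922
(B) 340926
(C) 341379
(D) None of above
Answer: A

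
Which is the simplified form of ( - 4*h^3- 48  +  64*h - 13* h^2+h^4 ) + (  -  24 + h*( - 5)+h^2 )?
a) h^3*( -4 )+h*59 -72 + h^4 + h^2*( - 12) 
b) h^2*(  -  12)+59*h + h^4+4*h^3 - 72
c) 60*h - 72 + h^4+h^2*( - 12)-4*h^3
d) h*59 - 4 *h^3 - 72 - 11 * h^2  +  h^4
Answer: a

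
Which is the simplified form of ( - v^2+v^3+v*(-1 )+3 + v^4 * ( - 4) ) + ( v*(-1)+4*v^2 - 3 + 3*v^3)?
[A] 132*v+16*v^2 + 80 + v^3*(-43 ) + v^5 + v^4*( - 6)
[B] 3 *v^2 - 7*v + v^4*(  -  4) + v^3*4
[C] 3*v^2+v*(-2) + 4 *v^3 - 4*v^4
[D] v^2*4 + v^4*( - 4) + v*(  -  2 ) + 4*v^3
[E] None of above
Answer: C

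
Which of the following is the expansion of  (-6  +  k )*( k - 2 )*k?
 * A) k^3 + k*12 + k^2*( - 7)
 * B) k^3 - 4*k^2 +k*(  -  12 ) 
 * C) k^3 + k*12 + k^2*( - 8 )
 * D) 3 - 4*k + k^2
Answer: C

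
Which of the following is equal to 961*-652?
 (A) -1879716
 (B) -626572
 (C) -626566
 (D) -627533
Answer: B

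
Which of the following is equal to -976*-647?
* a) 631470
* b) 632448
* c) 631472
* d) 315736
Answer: c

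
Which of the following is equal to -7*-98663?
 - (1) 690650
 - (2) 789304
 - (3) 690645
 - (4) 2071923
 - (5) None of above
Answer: 5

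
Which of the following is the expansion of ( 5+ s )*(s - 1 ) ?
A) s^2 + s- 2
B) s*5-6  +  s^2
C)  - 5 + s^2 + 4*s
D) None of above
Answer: C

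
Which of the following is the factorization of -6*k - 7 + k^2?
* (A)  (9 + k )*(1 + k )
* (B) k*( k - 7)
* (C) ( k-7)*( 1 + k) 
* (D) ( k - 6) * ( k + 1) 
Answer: C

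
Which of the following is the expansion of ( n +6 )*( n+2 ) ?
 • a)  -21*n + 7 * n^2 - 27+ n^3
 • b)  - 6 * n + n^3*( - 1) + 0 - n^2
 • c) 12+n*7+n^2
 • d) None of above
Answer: d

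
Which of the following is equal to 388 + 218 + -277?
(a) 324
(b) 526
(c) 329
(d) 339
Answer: c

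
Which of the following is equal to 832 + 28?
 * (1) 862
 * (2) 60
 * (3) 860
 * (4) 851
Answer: 3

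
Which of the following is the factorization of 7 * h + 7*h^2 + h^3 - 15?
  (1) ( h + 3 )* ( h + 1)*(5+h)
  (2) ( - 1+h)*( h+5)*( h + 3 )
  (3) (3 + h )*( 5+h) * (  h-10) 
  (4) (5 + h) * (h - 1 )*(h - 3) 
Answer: 2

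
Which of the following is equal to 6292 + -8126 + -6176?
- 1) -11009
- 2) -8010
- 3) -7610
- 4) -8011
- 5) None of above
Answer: 2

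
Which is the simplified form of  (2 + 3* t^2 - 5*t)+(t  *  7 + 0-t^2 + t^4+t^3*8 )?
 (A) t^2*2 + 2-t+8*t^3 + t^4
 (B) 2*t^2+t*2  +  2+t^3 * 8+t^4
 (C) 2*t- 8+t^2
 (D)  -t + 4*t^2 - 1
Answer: B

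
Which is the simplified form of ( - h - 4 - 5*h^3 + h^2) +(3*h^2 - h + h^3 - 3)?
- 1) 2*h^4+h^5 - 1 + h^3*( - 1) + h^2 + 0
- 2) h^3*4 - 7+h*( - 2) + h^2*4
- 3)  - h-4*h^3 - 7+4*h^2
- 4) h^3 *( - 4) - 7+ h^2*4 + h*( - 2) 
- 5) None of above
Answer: 4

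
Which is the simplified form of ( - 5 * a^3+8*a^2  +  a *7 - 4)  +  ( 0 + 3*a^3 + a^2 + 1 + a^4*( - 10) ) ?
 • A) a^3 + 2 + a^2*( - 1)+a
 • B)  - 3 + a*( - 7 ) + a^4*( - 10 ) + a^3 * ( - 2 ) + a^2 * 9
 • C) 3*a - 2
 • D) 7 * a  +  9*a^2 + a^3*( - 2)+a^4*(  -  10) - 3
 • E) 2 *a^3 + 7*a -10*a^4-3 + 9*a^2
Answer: D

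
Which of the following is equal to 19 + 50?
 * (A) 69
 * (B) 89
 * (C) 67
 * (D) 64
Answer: A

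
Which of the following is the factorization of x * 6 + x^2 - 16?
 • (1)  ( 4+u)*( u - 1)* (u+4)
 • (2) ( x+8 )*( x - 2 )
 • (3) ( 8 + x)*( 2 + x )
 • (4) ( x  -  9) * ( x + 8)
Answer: 2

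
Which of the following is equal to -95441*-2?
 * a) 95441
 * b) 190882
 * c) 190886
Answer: b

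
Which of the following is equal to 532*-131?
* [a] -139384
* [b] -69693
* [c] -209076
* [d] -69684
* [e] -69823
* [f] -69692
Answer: f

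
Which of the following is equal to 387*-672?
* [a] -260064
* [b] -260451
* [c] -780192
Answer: a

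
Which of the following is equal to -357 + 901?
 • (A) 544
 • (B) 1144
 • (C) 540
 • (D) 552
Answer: A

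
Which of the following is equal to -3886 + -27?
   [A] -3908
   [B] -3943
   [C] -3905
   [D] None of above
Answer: D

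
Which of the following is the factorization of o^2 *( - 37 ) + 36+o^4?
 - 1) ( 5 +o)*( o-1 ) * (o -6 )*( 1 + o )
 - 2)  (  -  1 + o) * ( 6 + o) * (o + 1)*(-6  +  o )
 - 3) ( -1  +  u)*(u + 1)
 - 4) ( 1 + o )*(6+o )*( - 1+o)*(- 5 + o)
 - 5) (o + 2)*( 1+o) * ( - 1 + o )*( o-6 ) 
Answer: 2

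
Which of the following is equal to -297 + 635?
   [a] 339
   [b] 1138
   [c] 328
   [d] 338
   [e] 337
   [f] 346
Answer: d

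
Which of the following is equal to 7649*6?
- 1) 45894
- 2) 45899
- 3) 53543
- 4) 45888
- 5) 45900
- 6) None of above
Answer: 1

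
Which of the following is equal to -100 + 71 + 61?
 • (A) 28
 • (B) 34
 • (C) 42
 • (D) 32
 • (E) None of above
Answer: D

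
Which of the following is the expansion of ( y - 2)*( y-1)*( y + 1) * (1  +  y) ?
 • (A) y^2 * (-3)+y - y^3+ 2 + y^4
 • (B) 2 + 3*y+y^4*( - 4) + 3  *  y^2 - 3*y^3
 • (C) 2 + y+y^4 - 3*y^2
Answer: A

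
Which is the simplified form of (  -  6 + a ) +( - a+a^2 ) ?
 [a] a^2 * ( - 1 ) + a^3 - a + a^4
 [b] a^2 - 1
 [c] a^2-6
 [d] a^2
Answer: c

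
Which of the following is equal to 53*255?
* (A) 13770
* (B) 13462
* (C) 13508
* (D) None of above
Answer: D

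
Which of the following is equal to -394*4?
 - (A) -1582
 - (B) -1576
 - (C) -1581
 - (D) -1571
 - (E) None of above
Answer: B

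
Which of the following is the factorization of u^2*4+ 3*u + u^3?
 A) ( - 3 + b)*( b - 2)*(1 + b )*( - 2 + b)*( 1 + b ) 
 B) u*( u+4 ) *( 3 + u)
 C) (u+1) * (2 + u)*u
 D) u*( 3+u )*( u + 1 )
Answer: D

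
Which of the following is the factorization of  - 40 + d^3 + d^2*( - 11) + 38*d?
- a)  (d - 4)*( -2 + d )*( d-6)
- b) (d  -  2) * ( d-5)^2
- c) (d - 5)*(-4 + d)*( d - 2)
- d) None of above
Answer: c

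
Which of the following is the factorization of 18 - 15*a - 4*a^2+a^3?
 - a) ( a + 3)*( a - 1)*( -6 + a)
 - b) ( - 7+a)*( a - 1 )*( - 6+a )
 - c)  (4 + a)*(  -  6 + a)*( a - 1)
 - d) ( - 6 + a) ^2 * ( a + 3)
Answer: a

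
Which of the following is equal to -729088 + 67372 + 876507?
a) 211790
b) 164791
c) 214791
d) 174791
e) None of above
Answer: c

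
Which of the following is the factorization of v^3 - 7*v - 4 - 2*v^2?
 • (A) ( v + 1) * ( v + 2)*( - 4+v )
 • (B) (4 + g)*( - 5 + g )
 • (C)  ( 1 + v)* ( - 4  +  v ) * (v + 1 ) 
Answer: C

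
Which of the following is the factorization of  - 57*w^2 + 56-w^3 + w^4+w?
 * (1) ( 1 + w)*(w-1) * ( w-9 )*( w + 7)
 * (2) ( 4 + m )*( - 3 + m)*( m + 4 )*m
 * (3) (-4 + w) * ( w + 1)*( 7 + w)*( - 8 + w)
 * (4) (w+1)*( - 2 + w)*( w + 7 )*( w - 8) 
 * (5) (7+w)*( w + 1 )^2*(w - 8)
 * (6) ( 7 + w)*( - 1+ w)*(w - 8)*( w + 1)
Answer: 6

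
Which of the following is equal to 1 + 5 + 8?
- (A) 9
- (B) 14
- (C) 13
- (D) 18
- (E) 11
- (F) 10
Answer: B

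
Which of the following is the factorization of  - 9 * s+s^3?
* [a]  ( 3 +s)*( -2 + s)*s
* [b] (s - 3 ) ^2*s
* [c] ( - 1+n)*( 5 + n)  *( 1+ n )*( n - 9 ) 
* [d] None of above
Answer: d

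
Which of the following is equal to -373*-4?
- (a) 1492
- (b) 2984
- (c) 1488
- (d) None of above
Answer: a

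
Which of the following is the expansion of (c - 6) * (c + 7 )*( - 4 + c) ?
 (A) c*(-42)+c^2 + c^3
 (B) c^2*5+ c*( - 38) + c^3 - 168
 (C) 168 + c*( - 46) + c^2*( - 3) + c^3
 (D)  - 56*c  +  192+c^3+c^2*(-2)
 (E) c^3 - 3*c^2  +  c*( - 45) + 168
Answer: C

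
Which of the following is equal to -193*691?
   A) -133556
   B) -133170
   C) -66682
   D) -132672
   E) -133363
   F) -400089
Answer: E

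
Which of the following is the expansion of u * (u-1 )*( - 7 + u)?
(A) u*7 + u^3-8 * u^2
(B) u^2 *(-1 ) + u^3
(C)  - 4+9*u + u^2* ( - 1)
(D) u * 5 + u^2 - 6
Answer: A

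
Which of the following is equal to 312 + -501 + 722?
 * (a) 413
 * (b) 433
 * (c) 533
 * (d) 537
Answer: c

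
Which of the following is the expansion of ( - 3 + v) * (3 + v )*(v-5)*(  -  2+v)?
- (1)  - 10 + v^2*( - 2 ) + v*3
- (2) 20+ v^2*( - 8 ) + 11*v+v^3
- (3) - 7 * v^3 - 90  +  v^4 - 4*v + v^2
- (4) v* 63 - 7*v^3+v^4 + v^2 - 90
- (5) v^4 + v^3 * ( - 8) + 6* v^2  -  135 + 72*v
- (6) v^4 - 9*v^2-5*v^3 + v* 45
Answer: 4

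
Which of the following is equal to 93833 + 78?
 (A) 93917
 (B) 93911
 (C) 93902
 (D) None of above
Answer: B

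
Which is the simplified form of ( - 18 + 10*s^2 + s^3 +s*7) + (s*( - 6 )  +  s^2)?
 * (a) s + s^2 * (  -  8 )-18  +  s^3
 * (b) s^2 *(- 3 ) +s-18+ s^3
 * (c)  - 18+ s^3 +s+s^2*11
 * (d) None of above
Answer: c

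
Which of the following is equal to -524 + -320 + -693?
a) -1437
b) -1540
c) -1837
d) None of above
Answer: d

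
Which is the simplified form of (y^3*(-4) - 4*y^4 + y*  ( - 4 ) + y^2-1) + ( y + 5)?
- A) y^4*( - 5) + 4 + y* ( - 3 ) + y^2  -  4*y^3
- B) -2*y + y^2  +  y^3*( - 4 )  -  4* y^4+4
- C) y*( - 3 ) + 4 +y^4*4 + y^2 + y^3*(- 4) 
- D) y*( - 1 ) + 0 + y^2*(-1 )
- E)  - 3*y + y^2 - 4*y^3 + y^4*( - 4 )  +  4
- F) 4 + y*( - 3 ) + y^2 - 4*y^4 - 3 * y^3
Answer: E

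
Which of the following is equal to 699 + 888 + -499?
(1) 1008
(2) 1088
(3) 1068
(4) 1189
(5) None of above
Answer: 2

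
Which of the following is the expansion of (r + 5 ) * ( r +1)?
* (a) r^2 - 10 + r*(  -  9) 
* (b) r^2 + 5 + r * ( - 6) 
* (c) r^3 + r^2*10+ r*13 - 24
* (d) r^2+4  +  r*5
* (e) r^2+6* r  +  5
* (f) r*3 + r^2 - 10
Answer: e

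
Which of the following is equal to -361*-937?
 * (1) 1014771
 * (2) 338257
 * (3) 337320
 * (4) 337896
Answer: 2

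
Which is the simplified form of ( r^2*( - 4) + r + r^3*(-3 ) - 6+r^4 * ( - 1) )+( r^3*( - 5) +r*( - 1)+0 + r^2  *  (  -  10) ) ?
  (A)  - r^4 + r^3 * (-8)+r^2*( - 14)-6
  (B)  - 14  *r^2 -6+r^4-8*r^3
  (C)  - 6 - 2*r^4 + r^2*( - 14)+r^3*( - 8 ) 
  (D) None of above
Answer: A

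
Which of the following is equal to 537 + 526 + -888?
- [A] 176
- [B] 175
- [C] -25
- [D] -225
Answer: B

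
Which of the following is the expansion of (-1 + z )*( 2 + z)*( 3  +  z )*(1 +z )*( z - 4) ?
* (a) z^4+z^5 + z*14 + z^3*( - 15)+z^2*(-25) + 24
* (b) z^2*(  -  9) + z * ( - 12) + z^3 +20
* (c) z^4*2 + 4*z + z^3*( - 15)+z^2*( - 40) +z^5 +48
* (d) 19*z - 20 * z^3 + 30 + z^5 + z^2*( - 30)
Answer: a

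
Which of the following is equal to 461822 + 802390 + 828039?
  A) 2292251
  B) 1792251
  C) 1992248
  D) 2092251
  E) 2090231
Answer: D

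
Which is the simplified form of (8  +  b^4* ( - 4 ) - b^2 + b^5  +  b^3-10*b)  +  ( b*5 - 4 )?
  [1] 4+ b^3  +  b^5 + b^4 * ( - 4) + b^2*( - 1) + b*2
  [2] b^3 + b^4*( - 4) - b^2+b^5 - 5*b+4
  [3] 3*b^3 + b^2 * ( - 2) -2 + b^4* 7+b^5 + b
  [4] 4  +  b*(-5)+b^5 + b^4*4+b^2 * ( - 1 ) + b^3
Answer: 2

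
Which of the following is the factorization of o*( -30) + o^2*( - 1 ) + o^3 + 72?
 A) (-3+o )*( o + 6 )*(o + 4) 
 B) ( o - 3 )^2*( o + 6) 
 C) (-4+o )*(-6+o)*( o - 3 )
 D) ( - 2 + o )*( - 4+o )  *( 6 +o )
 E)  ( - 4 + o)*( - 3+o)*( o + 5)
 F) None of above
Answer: F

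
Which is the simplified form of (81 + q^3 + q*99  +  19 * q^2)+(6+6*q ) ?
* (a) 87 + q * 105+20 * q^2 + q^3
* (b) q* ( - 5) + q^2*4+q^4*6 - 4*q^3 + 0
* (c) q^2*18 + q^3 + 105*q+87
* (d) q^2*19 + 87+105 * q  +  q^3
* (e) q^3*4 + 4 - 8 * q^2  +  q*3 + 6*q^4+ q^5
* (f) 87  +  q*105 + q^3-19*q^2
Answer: d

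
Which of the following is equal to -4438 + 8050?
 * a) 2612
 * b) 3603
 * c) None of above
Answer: c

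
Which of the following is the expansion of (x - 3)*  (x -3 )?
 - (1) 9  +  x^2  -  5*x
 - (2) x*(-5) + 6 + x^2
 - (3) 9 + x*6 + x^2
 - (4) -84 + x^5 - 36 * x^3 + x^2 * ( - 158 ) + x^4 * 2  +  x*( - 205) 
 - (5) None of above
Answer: 5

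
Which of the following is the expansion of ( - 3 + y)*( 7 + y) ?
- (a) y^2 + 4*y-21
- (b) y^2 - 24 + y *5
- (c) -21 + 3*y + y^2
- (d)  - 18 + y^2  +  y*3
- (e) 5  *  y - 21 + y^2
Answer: a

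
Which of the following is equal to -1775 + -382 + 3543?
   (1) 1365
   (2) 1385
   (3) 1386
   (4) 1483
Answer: 3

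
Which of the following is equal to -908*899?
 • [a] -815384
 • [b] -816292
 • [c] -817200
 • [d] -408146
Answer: b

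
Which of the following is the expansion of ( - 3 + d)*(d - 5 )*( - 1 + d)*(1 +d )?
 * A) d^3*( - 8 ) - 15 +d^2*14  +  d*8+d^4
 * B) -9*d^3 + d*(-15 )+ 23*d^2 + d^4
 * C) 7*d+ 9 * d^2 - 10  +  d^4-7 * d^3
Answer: A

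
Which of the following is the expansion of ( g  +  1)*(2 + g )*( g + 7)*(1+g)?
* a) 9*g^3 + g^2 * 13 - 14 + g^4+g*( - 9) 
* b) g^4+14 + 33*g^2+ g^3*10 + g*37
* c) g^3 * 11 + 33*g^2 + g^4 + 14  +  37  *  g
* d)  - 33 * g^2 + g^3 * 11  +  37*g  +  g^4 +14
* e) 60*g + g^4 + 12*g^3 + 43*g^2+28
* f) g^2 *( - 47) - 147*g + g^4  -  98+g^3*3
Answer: c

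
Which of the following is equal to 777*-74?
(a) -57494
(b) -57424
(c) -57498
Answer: c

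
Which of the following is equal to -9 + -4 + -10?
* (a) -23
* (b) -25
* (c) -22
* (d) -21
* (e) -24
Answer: a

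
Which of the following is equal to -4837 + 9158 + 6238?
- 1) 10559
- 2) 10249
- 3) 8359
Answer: 1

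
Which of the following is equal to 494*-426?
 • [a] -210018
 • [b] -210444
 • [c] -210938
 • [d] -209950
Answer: b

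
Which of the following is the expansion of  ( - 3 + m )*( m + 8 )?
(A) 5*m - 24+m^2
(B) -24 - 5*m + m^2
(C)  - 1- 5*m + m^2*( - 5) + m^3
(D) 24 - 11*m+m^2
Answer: A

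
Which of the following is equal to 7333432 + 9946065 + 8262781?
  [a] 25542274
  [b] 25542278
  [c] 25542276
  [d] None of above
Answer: b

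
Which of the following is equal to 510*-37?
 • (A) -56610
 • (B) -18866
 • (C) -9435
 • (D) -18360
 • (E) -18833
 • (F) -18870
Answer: F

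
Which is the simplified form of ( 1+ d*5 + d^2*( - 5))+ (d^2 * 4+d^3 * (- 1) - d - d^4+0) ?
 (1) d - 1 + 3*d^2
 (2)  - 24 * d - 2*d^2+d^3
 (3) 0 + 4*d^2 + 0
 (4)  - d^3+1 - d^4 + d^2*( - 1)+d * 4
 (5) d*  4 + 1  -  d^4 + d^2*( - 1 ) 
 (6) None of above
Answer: 4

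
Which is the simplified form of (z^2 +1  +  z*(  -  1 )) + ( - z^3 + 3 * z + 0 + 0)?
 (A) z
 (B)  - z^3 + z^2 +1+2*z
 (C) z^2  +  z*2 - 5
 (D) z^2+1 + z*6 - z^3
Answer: B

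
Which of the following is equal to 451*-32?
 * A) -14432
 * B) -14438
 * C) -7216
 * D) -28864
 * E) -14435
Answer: A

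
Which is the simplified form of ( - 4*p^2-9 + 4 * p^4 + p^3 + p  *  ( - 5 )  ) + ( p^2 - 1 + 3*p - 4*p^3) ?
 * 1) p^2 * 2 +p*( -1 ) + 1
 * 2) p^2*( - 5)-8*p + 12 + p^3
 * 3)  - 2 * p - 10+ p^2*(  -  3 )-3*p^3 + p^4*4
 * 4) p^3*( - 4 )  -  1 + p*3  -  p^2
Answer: 3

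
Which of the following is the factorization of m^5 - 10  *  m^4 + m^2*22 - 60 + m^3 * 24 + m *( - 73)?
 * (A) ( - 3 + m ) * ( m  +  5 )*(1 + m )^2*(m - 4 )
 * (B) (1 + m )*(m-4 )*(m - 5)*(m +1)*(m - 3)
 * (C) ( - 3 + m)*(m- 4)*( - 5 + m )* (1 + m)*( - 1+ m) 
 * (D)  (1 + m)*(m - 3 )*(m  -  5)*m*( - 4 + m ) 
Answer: B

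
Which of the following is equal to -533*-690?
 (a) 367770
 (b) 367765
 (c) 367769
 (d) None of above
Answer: a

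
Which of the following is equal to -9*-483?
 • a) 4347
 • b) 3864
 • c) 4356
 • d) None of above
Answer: a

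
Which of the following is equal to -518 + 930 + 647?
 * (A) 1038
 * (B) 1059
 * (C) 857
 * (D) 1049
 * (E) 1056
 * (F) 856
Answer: B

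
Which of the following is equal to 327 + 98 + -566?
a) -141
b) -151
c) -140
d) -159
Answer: a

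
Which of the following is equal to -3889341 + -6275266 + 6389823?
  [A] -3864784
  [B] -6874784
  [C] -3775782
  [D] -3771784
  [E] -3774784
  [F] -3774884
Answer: E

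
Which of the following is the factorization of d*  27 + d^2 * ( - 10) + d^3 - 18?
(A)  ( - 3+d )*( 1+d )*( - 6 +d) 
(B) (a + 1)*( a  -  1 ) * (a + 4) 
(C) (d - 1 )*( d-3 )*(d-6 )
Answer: C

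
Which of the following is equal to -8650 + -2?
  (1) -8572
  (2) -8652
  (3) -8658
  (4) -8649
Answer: 2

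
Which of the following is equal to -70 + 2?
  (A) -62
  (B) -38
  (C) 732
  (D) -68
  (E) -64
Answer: D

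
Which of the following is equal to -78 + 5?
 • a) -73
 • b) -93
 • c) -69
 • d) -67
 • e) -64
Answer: a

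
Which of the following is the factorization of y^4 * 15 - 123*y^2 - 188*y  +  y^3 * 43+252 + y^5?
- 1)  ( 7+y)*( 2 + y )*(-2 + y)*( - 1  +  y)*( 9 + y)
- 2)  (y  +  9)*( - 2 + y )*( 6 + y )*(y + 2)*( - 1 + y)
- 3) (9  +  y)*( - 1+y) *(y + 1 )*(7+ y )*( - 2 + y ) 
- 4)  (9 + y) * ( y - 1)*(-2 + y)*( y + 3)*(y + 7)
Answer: 1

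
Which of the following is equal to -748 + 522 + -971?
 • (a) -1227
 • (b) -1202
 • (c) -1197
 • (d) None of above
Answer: c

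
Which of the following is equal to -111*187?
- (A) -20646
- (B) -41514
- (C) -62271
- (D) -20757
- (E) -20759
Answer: D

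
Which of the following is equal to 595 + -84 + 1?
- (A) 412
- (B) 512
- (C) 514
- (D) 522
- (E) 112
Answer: B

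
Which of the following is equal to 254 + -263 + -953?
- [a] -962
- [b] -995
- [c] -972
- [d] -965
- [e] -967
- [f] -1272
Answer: a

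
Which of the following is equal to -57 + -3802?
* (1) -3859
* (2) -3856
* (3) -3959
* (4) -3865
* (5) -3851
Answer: 1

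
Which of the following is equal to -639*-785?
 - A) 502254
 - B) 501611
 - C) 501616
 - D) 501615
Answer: D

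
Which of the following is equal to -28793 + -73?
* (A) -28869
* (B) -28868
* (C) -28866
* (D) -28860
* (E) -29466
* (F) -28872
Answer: C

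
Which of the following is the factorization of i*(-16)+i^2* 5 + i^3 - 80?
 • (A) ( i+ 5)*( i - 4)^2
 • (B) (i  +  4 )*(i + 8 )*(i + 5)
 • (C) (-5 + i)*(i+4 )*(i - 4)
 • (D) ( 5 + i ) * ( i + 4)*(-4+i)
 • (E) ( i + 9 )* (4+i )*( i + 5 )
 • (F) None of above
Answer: D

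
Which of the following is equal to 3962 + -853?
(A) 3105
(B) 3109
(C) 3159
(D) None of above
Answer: B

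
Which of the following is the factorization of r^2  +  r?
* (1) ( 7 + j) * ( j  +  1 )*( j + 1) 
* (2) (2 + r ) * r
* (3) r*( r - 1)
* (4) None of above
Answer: 4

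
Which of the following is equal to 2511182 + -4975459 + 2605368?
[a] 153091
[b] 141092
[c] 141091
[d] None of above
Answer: c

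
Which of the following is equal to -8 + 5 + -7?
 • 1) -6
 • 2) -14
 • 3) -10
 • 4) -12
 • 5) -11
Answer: 3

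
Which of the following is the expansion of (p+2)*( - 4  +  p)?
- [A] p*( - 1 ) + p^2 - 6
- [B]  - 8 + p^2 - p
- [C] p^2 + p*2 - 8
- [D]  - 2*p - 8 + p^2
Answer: D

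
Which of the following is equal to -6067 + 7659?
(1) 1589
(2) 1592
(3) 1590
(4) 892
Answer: 2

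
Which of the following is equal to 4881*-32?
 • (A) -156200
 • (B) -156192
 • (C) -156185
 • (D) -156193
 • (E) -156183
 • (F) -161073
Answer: B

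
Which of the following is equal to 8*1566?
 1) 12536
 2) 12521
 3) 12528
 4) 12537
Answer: 3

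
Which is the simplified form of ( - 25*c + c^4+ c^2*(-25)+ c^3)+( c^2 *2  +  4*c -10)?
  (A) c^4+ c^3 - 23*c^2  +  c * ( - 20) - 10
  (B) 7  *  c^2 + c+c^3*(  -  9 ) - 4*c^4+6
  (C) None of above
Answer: C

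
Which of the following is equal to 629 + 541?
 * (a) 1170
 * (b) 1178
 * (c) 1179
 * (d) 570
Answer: a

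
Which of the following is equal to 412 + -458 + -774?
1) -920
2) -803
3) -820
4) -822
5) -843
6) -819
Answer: 3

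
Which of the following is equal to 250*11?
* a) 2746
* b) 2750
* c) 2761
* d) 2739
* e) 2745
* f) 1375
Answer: b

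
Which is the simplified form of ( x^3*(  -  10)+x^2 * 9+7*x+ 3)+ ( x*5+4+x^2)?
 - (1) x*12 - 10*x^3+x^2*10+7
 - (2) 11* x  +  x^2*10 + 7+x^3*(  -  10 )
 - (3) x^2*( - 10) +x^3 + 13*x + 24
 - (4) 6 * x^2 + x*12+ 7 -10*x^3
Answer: 1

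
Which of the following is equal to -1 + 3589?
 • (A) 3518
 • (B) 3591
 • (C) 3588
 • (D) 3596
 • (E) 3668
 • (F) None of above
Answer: C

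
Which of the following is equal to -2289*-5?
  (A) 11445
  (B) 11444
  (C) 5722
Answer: A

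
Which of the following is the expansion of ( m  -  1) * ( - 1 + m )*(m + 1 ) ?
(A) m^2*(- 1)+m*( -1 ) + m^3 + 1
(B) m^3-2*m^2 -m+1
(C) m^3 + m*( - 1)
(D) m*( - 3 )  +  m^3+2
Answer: A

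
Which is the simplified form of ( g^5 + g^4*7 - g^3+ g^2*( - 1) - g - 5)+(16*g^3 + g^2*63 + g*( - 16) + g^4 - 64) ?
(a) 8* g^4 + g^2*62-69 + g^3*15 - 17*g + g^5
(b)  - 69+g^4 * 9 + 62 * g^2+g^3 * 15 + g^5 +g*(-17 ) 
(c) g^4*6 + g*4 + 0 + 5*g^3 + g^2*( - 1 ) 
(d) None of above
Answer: a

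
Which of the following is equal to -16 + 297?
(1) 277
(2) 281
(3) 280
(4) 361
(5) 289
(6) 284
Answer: 2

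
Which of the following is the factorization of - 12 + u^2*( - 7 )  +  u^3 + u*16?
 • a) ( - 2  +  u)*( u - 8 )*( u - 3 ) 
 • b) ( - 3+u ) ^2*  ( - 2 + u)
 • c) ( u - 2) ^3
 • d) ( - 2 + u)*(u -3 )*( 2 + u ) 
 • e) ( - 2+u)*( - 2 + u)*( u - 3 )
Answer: e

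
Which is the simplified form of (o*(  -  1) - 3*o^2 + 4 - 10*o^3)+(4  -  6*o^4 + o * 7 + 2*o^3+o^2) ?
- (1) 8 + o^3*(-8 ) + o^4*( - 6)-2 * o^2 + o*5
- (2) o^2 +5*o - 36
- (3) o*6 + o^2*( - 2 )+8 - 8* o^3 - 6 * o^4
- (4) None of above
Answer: 3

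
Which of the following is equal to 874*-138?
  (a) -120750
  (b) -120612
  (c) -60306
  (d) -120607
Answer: b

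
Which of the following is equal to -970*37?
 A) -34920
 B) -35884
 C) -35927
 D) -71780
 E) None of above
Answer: E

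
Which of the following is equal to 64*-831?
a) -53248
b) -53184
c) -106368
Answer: b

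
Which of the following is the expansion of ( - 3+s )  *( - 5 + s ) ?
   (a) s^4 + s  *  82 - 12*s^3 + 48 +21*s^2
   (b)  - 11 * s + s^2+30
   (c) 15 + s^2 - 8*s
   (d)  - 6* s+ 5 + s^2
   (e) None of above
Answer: c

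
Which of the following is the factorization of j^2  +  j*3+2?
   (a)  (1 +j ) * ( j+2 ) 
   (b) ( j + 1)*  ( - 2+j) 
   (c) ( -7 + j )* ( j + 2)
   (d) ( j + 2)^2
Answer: a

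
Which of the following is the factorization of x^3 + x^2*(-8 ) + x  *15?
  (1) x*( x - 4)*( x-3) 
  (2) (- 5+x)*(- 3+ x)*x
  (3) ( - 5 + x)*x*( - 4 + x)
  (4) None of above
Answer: 2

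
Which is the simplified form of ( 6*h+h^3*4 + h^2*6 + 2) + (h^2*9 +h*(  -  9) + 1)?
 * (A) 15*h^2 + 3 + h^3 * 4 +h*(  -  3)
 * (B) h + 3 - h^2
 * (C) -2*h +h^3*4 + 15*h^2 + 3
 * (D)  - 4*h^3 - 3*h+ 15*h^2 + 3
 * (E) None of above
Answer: A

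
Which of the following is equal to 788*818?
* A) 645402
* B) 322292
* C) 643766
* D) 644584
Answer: D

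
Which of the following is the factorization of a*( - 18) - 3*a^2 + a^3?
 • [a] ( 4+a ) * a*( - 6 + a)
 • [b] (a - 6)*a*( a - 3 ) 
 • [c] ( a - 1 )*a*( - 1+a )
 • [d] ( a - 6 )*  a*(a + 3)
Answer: d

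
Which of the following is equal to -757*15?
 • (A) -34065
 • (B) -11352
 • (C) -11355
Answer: C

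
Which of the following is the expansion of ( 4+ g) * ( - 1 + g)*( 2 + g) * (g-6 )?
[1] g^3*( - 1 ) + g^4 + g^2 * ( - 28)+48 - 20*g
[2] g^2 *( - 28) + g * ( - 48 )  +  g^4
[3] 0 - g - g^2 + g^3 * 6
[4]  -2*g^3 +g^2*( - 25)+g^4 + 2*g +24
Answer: 1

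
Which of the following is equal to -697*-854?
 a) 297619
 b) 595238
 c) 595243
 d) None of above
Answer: b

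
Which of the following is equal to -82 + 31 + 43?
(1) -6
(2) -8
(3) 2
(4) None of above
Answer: 2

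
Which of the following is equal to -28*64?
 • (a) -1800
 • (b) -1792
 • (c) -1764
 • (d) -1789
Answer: b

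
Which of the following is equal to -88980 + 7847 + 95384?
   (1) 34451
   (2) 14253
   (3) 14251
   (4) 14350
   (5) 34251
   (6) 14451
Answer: 3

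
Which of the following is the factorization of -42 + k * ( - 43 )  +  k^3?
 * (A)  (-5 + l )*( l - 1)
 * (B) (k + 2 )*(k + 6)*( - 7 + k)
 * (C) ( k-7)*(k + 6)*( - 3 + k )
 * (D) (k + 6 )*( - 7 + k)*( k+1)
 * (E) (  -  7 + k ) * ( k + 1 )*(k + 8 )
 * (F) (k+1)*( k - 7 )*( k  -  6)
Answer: D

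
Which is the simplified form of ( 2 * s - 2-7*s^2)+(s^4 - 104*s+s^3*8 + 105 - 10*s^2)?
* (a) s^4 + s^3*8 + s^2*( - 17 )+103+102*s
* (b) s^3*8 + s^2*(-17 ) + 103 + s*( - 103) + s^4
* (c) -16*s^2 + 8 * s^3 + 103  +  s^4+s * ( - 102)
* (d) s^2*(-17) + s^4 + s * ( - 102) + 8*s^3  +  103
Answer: d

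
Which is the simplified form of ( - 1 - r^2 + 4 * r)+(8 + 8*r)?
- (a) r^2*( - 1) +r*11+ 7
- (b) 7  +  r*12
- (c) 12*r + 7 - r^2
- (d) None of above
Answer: c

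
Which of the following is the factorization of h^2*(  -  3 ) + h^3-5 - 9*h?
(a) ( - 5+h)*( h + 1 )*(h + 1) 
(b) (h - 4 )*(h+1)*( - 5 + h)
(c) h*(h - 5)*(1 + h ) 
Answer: a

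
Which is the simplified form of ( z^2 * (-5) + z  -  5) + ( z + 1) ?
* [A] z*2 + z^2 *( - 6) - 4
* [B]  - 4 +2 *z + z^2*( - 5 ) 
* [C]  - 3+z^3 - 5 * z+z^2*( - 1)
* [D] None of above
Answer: B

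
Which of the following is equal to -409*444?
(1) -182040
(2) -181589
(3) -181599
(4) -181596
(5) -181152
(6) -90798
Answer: 4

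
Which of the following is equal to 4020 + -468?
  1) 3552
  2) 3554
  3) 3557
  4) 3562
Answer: 1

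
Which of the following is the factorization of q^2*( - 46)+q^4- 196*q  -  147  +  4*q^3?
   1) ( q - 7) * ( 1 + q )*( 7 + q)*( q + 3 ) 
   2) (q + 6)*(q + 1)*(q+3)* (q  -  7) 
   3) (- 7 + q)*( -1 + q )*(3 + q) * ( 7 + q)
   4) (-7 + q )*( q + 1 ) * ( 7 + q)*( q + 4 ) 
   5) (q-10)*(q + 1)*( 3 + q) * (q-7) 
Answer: 1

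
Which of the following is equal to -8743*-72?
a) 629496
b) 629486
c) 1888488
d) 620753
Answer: a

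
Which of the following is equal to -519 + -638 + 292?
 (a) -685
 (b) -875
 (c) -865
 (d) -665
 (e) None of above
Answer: c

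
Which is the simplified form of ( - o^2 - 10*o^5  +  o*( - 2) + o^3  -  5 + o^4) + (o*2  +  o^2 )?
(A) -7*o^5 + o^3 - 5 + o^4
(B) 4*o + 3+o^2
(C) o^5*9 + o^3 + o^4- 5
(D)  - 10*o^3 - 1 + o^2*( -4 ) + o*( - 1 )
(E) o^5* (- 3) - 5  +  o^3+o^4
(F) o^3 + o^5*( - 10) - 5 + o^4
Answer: F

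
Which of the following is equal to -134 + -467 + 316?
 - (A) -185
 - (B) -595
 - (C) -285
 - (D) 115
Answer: C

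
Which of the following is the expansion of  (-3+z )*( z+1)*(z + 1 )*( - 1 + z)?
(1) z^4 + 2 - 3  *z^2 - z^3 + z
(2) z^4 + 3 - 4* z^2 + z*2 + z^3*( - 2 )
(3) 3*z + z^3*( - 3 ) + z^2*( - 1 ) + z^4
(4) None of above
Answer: 2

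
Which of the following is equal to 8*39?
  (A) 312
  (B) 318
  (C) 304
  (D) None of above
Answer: A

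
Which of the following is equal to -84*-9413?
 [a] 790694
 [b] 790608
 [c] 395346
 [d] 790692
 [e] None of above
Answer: d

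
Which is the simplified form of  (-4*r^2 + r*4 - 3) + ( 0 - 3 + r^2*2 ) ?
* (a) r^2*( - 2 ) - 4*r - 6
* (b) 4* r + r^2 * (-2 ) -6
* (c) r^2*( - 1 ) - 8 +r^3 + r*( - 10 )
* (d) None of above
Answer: b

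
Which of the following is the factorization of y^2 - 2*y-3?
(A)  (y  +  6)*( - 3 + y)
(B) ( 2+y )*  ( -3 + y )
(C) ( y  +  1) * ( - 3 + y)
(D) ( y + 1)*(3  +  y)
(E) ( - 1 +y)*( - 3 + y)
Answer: C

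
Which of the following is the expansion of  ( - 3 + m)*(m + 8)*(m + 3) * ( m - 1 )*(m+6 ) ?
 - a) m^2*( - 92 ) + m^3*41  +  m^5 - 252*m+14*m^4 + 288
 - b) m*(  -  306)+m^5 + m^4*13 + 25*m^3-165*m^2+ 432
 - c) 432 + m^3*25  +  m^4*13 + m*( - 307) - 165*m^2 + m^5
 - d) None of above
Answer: b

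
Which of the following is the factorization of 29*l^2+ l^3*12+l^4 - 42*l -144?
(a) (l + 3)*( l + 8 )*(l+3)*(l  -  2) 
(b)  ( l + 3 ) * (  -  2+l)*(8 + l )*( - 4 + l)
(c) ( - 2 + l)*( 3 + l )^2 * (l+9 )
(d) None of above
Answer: a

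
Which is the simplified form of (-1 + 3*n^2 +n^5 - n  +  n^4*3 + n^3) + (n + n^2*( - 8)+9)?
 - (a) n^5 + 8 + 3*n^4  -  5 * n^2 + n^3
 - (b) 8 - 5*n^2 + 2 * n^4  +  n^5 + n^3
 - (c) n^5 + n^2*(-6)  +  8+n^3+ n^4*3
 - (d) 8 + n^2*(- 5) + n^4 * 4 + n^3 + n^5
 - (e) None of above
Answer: a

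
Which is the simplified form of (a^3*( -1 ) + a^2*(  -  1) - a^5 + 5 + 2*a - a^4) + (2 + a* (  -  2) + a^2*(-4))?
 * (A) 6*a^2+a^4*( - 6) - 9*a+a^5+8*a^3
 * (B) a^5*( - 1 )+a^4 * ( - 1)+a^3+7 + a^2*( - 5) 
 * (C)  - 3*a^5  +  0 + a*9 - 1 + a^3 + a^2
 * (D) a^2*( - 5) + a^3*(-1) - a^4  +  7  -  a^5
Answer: D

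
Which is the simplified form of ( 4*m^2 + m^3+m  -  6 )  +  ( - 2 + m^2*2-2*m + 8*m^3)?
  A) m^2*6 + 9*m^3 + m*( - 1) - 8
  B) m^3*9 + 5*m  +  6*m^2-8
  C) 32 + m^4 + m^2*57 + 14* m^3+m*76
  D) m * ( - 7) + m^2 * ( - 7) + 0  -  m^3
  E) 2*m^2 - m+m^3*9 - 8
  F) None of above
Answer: A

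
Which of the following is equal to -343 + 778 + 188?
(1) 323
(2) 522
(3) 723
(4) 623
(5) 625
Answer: 4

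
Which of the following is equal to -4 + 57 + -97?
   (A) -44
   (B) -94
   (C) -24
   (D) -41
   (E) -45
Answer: A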